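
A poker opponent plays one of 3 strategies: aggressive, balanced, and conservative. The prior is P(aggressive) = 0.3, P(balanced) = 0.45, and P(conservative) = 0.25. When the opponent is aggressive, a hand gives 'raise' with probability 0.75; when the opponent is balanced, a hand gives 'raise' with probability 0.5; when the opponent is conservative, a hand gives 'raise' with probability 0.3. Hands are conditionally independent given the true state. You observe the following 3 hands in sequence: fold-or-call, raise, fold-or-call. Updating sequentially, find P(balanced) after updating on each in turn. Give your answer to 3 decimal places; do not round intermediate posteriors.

0.525

After 'fold-or-call': normaliser = 0.25·0.3000 + 0.5·0.4500 + 0.7·0.2500; P(aggressive) ≈ 0.1579, P(balanced) ≈ 0.4737, P(conservative) ≈ 0.3684
After 'raise': normaliser = 0.75·0.1579 + 0.5·0.4737 + 0.3·0.3684; P(aggressive) ≈ 0.2542, P(balanced) ≈ 0.5085, P(conservative) ≈ 0.2373
After 'fold-or-call': normaliser = 0.25·0.2542 + 0.5·0.5085 + 0.7·0.2373; P(aggressive) ≈ 0.1313, P(balanced) ≈ 0.5254, P(conservative) ≈ 0.3433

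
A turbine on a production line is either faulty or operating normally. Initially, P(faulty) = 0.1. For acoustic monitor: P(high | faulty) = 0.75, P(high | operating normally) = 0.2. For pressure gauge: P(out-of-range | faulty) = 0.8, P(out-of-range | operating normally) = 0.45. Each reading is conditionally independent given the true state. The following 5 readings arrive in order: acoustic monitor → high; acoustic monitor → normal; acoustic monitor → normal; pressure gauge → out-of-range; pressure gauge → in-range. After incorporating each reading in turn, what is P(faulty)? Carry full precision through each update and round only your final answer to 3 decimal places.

After acoustic monitor='high': P(faulty) = 0.75·0.1000 / (0.75·0.1000 + 0.2·0.9000) ≈ 0.2941
After acoustic monitor='normal': P(faulty) = 0.25·0.2941 / (0.25·0.2941 + 0.8·0.7059) ≈ 0.1152
After acoustic monitor='normal': P(faulty) = 0.25·0.1152 / (0.25·0.1152 + 0.8·0.8848) ≈ 0.0391
After pressure gauge='out-of-range': P(faulty) = 0.8·0.0391 / (0.8·0.0391 + 0.45·0.9609) ≈ 0.0675
After pressure gauge='in-range': P(faulty) = 0.2·0.0675 / (0.2·0.0675 + 0.55·0.9325) ≈ 0.0256

0.026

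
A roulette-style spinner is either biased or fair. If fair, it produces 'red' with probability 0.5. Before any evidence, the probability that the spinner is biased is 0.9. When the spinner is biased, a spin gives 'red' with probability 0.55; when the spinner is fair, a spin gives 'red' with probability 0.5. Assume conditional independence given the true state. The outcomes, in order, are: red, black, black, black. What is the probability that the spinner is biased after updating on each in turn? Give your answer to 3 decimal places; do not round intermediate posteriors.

0.878

After 'red': P(biased) = 0.55·0.9000 / (0.55·0.9000 + 0.5·0.1000) ≈ 0.9083
After 'black': P(biased) = 0.45·0.9083 / (0.45·0.9083 + 0.5·0.0917) ≈ 0.8991
After 'black': P(biased) = 0.45·0.8991 / (0.45·0.8991 + 0.5·0.1009) ≈ 0.8891
After 'black': P(biased) = 0.45·0.8891 / (0.45·0.8891 + 0.5·0.1109) ≈ 0.8783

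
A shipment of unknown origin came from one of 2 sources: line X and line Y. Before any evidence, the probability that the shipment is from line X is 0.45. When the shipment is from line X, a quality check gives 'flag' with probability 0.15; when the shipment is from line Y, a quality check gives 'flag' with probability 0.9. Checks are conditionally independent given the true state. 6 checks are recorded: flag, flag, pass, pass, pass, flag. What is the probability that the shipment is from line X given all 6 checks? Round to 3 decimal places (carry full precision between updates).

After 'flag': P(line X) = 0.15·0.4500 / (0.15·0.4500 + 0.9·0.5500) ≈ 0.1200
After 'flag': P(line X) = 0.15·0.1200 / (0.15·0.1200 + 0.9·0.8800) ≈ 0.0222
After 'pass': P(line X) = 0.85·0.0222 / (0.85·0.0222 + 0.1·0.9778) ≈ 0.1619
After 'pass': P(line X) = 0.85·0.1619 / (0.85·0.1619 + 0.1·0.8381) ≈ 0.6215
After 'pass': P(line X) = 0.85·0.6215 / (0.85·0.6215 + 0.1·0.3785) ≈ 0.9331
After 'flag': P(line X) = 0.15·0.9331 / (0.15·0.9331 + 0.9·0.0669) ≈ 0.6994

0.699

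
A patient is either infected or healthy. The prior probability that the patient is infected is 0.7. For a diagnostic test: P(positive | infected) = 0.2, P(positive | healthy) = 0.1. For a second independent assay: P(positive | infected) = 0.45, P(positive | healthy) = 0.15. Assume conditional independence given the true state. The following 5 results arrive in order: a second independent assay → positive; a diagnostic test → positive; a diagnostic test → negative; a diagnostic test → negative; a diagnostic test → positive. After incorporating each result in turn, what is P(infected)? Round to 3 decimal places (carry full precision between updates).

0.957

After a second independent assay='positive': P(infected) = 0.45·0.7000 / (0.45·0.7000 + 0.15·0.3000) ≈ 0.8750
After a diagnostic test='positive': P(infected) = 0.2·0.8750 / (0.2·0.8750 + 0.1·0.1250) ≈ 0.9333
After a diagnostic test='negative': P(infected) = 0.8·0.9333 / (0.8·0.9333 + 0.9·0.0667) ≈ 0.9256
After a diagnostic test='negative': P(infected) = 0.8·0.9256 / (0.8·0.9256 + 0.9·0.0744) ≈ 0.9171
After a diagnostic test='positive': P(infected) = 0.2·0.9171 / (0.2·0.9171 + 0.1·0.0829) ≈ 0.9568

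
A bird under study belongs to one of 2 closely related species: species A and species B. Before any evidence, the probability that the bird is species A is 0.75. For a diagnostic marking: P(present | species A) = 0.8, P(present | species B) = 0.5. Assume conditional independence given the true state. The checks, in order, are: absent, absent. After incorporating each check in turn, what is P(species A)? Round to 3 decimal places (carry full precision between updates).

0.324

Apply Bayes' rule sequentially, carrying P(species A) forward.
After 'absent': P(species A) = 0.2·0.7500 / (0.2·0.7500 + 0.5·0.2500) ≈ 0.5455
After 'absent': P(species A) = 0.2·0.5455 / (0.2·0.5455 + 0.5·0.4545) ≈ 0.3243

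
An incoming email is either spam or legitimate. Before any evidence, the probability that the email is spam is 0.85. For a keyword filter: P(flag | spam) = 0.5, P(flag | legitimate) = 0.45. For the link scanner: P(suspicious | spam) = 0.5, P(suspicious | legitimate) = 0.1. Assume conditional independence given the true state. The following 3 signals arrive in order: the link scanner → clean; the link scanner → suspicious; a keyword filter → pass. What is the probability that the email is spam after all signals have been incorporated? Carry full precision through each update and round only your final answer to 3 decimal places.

0.935

After the link scanner='clean': P(spam) = 0.5·0.8500 / (0.5·0.8500 + 0.9·0.1500) ≈ 0.7589
After the link scanner='suspicious': P(spam) = 0.5·0.7589 / (0.5·0.7589 + 0.1·0.2411) ≈ 0.9403
After a keyword filter='pass': P(spam) = 0.5·0.9403 / (0.5·0.9403 + 0.55·0.0597) ≈ 0.9347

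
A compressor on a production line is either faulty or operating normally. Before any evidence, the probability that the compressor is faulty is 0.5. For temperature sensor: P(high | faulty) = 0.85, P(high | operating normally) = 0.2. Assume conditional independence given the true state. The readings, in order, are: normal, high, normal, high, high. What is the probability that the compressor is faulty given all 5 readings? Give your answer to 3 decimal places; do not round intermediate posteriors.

0.730

Each posterior becomes the prior for the next update.
After 'normal': P(faulty) = 0.15·0.5000 / (0.15·0.5000 + 0.8·0.5000) ≈ 0.1579
After 'high': P(faulty) = 0.85·0.1579 / (0.85·0.1579 + 0.2·0.8421) ≈ 0.4435
After 'normal': P(faulty) = 0.15·0.4435 / (0.15·0.4435 + 0.8·0.5565) ≈ 0.1300
After 'high': P(faulty) = 0.85·0.1300 / (0.85·0.1300 + 0.2·0.8700) ≈ 0.3884
After 'high': P(faulty) = 0.85·0.3884 / (0.85·0.3884 + 0.2·0.6116) ≈ 0.7296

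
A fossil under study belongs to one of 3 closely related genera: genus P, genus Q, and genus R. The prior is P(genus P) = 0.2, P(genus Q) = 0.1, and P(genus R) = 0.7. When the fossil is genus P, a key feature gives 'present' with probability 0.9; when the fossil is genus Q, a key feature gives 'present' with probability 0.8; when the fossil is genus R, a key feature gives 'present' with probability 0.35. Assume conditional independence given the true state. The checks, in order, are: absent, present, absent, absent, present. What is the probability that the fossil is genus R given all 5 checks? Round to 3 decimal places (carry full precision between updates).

0.972

After 'absent': normaliser = 0.1·0.2000 + 0.2·0.1000 + 0.65·0.7000; P(genus P) ≈ 0.0404, P(genus Q) ≈ 0.0404, P(genus R) ≈ 0.9192
After 'present': normaliser = 0.9·0.0404 + 0.8·0.0404 + 0.35·0.9192; P(genus P) ≈ 0.0931, P(genus Q) ≈ 0.0828, P(genus R) ≈ 0.8241
After 'absent': normaliser = 0.1·0.0931 + 0.2·0.0828 + 0.65·0.8241; P(genus P) ≈ 0.0166, P(genus Q) ≈ 0.0295, P(genus R) ≈ 0.9539
After 'absent': normaliser = 0.1·0.0166 + 0.2·0.0295 + 0.65·0.9539; P(genus P) ≈ 0.0026, P(genus Q) ≈ 0.0094, P(genus R) ≈ 0.9880
After 'present': normaliser = 0.9·0.0026 + 0.8·0.0094 + 0.35·0.9880; P(genus P) ≈ 0.0067, P(genus Q) ≈ 0.0211, P(genus R) ≈ 0.9722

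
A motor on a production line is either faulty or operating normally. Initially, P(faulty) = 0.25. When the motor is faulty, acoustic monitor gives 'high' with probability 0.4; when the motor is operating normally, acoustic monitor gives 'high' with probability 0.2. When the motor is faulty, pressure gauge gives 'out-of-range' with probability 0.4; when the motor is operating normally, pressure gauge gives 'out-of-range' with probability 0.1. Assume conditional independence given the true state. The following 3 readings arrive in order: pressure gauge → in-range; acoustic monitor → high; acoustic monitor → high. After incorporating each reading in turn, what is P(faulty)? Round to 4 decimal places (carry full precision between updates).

Each posterior becomes the prior for the next update.
After pressure gauge='in-range': P(faulty) = 0.6·0.2500 / (0.6·0.2500 + 0.9·0.7500) ≈ 0.1818
After acoustic monitor='high': P(faulty) = 0.4·0.1818 / (0.4·0.1818 + 0.2·0.8182) ≈ 0.3077
After acoustic monitor='high': P(faulty) = 0.4·0.3077 / (0.4·0.3077 + 0.2·0.6923) ≈ 0.4706

0.4706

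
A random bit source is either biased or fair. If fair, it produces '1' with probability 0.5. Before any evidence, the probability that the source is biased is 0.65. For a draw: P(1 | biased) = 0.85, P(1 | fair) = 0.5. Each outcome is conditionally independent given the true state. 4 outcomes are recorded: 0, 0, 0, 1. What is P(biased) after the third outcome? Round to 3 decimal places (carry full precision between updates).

0.048

After '0': P(biased) = 0.15·0.6500 / (0.15·0.6500 + 0.5·0.3500) ≈ 0.3578
After '0': P(biased) = 0.15·0.3578 / (0.15·0.3578 + 0.5·0.6422) ≈ 0.1432
After '0': P(biased) = 0.15·0.1432 / (0.15·0.1432 + 0.5·0.8568) ≈ 0.0477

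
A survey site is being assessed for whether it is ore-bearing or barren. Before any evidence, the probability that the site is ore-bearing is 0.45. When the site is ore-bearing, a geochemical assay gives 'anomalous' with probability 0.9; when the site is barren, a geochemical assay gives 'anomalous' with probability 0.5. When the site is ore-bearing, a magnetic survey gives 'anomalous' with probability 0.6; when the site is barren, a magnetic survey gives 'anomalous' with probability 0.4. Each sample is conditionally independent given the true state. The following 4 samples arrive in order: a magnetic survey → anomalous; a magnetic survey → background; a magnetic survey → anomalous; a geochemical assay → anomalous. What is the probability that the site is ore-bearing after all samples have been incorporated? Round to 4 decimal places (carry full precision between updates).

0.6884

After a magnetic survey='anomalous': P(ore) = 0.6·0.4500 / (0.6·0.4500 + 0.4·0.5500) ≈ 0.5510
After a magnetic survey='background': P(ore) = 0.4·0.5510 / (0.4·0.5510 + 0.6·0.4490) ≈ 0.4500
After a magnetic survey='anomalous': P(ore) = 0.6·0.4500 / (0.6·0.4500 + 0.4·0.5500) ≈ 0.5510
After a geochemical assay='anomalous': P(ore) = 0.9·0.5510 / (0.9·0.5510 + 0.5·0.4490) ≈ 0.6884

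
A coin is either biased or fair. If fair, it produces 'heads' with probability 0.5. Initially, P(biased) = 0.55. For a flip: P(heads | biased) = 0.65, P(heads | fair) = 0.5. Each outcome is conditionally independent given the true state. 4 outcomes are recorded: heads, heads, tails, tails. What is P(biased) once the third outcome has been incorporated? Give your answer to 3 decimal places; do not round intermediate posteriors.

Each posterior becomes the prior for the next update.
After 'heads': P(biased) = 0.65·0.5500 / (0.65·0.5500 + 0.5·0.4500) ≈ 0.6137
After 'heads': P(biased) = 0.65·0.6137 / (0.65·0.6137 + 0.5·0.3863) ≈ 0.6738
After 'tails': P(biased) = 0.35·0.6738 / (0.35·0.6738 + 0.5·0.3262) ≈ 0.5912

0.591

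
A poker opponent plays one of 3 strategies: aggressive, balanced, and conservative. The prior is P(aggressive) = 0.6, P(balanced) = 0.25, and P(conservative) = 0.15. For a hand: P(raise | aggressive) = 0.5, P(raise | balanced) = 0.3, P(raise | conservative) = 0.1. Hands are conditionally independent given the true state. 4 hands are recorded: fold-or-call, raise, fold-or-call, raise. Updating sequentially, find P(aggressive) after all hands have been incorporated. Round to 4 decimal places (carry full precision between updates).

Apply Bayes' rule sequentially, carrying P(aggressive) forward.
After 'fold-or-call': normaliser = 0.5·0.6000 + 0.7·0.2500 + 0.9·0.1500; P(aggressive) ≈ 0.4918, P(balanced) ≈ 0.2869, P(conservative) ≈ 0.2213
After 'raise': normaliser = 0.5·0.4918 + 0.3·0.2869 + 0.1·0.2213; P(aggressive) ≈ 0.6944, P(balanced) ≈ 0.2431, P(conservative) ≈ 0.0625
After 'fold-or-call': normaliser = 0.5·0.6944 + 0.7·0.2431 + 0.9·0.0625; P(aggressive) ≈ 0.6053, P(balanced) ≈ 0.2966, P(conservative) ≈ 0.0981
After 'raise': normaliser = 0.5·0.6053 + 0.3·0.2966 + 0.1·0.0981; P(aggressive) ≈ 0.7539, P(balanced) ≈ 0.2217, P(conservative) ≈ 0.0244

0.7539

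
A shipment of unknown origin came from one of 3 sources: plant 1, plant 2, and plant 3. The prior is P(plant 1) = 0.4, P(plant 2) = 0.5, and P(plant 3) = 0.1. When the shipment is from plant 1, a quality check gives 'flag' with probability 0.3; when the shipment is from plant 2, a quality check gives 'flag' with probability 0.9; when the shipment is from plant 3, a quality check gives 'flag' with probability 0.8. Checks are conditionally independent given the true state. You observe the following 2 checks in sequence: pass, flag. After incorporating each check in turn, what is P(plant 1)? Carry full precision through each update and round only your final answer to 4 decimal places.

After 'pass': normaliser = 0.7·0.4000 + 0.1·0.5000 + 0.2·0.1000; P(plant 1) ≈ 0.8000, P(plant 2) ≈ 0.1429, P(plant 3) ≈ 0.0571
After 'flag': normaliser = 0.3·0.8000 + 0.9·0.1429 + 0.8·0.0571; P(plant 1) ≈ 0.5793, P(plant 2) ≈ 0.3103, P(plant 3) ≈ 0.1103

0.5793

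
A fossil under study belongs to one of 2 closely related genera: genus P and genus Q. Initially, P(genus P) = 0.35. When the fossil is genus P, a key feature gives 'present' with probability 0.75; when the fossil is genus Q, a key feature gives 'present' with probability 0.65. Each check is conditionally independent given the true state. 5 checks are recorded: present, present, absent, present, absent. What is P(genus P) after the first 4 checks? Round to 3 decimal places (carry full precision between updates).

Each posterior becomes the prior for the next update.
After 'present': P(genus P) = 0.75·0.3500 / (0.75·0.3500 + 0.65·0.6500) ≈ 0.3832
After 'present': P(genus P) = 0.75·0.3832 / (0.75·0.3832 + 0.65·0.6168) ≈ 0.4176
After 'absent': P(genus P) = 0.25·0.4176 / (0.25·0.4176 + 0.35·0.5824) ≈ 0.3387
After 'present': P(genus P) = 0.75·0.3387 / (0.75·0.3387 + 0.65·0.6613) ≈ 0.3714

0.371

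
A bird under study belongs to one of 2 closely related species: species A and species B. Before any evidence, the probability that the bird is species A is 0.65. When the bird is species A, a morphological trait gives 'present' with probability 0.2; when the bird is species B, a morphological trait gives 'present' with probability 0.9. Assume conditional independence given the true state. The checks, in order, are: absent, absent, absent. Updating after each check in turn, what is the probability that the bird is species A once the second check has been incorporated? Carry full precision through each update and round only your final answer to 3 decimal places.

After 'absent': P(species A) = 0.8·0.6500 / (0.8·0.6500 + 0.1·0.3500) ≈ 0.9369
After 'absent': P(species A) = 0.8·0.9369 / (0.8·0.9369 + 0.1·0.0631) ≈ 0.9917

0.992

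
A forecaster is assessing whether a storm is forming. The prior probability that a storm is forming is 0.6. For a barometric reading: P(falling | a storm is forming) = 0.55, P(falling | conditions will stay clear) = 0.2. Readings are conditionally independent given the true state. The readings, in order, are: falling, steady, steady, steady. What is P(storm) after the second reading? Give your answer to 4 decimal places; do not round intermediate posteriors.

0.6988

After 'falling': P(storm) = 0.55·0.6000 / (0.55·0.6000 + 0.2·0.4000) ≈ 0.8049
After 'steady': P(storm) = 0.45·0.8049 / (0.45·0.8049 + 0.8·0.1951) ≈ 0.6988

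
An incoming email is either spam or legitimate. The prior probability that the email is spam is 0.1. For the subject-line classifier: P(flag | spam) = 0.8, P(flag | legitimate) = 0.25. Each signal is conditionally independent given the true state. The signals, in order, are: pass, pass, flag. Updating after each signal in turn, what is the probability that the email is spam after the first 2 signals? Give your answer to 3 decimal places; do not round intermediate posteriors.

0.008

Each posterior becomes the prior for the next update.
After 'pass': P(spam) = 0.2·0.1000 / (0.2·0.1000 + 0.75·0.9000) ≈ 0.0288
After 'pass': P(spam) = 0.2·0.0288 / (0.2·0.0288 + 0.75·0.9712) ≈ 0.0078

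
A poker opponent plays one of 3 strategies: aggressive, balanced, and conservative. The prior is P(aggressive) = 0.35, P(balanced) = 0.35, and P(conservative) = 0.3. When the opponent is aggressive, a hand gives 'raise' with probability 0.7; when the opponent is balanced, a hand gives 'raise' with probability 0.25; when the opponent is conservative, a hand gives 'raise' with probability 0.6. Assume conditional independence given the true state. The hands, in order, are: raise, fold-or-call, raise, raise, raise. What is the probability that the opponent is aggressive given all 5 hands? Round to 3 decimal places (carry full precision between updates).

0.603

After 'raise': normaliser = 0.7·0.3500 + 0.25·0.3500 + 0.6·0.3000; P(aggressive) ≈ 0.4780, P(balanced) ≈ 0.1707, P(conservative) ≈ 0.3512
After 'fold-or-call': normaliser = 0.3·0.4780 + 0.75·0.1707 + 0.4·0.3512; P(aggressive) ≈ 0.3481, P(balanced) ≈ 0.3108, P(conservative) ≈ 0.3410
After 'raise': normaliser = 0.7·0.3481 + 0.25·0.3108 + 0.6·0.3410; P(aggressive) ≈ 0.4633, P(balanced) ≈ 0.1477, P(conservative) ≈ 0.3890
After 'raise': normaliser = 0.7·0.4633 + 0.25·0.1477 + 0.6·0.3890; P(aggressive) ≈ 0.5454, P(balanced) ≈ 0.0621, P(conservative) ≈ 0.3925
After 'raise': normaliser = 0.7·0.5454 + 0.25·0.0621 + 0.6·0.3925; P(aggressive) ≈ 0.6033, P(balanced) ≈ 0.0245, P(conservative) ≈ 0.3722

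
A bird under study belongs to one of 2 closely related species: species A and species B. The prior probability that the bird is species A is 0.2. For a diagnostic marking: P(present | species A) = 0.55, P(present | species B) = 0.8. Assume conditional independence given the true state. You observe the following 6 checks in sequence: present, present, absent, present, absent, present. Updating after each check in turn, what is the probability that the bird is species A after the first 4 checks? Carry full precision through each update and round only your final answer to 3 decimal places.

After 'present': P(species A) = 0.55·0.2000 / (0.55·0.2000 + 0.8·0.8000) ≈ 0.1467
After 'present': P(species A) = 0.55·0.1467 / (0.55·0.1467 + 0.8·0.8533) ≈ 0.1057
After 'absent': P(species A) = 0.45·0.1057 / (0.45·0.1057 + 0.2·0.8943) ≈ 0.2100
After 'present': P(species A) = 0.55·0.2100 / (0.55·0.2100 + 0.8·0.7900) ≈ 0.1545

0.155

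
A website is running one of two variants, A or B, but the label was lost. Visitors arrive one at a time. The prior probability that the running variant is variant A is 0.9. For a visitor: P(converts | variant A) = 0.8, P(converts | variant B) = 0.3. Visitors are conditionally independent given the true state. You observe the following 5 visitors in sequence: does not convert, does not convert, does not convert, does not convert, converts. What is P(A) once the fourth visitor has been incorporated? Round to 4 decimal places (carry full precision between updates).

0.0566

After 'does not convert': P(A) = 0.2·0.9000 / (0.2·0.9000 + 0.7·0.1000) ≈ 0.7200
After 'does not convert': P(A) = 0.2·0.7200 / (0.2·0.7200 + 0.7·0.2800) ≈ 0.4235
After 'does not convert': P(A) = 0.2·0.4235 / (0.2·0.4235 + 0.7·0.5765) ≈ 0.1735
After 'does not convert': P(A) = 0.2·0.1735 / (0.2·0.1735 + 0.7·0.8265) ≈ 0.0566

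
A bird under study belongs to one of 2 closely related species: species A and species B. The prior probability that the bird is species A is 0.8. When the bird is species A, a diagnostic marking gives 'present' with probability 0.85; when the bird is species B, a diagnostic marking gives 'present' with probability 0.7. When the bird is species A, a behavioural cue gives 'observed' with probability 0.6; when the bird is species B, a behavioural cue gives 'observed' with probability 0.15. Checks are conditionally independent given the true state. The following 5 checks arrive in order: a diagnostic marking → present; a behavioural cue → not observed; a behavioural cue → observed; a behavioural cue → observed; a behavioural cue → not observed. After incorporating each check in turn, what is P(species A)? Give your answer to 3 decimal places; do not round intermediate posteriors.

0.945

After a diagnostic marking='present': P(species A) = 0.85·0.8000 / (0.85·0.8000 + 0.7·0.2000) ≈ 0.8293
After a behavioural cue='not observed': P(species A) = 0.4·0.8293 / (0.4·0.8293 + 0.85·0.1707) ≈ 0.6957
After a behavioural cue='observed': P(species A) = 0.6·0.6957 / (0.6·0.6957 + 0.15·0.3043) ≈ 0.9014
After a behavioural cue='observed': P(species A) = 0.6·0.9014 / (0.6·0.9014 + 0.15·0.0986) ≈ 0.9734
After a behavioural cue='not observed': P(species A) = 0.4·0.9734 / (0.4·0.9734 + 0.85·0.0266) ≈ 0.9451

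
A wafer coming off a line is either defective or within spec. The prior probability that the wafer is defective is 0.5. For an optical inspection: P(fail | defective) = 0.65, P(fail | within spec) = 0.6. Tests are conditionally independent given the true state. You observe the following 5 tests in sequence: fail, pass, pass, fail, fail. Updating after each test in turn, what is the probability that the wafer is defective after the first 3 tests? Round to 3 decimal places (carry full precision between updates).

After 'fail': P(defective) = 0.65·0.5000 / (0.65·0.5000 + 0.6·0.5000) ≈ 0.5200
After 'pass': P(defective) = 0.35·0.5200 / (0.35·0.5200 + 0.4·0.4800) ≈ 0.4866
After 'pass': P(defective) = 0.35·0.4866 / (0.35·0.4866 + 0.4·0.5134) ≈ 0.4534

0.453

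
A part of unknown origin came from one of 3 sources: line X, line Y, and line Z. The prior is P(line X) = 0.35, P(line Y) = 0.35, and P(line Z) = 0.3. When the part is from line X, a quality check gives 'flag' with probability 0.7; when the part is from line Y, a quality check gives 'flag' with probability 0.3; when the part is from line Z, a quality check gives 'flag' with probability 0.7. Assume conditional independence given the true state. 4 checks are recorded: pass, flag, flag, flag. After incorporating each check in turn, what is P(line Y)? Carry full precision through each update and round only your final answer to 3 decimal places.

After 'pass': normaliser = 0.3·0.3500 + 0.7·0.3500 + 0.3·0.3000; P(line X) ≈ 0.2386, P(line Y) ≈ 0.5568, P(line Z) ≈ 0.2045
After 'flag': normaliser = 0.7·0.2386 + 0.3·0.5568 + 0.7·0.2045; P(line X) ≈ 0.3500, P(line Y) ≈ 0.3500, P(line Z) ≈ 0.3000
After 'flag': normaliser = 0.7·0.3500 + 0.3·0.3500 + 0.7·0.3000; P(line X) ≈ 0.4375, P(line Y) ≈ 0.1875, P(line Z) ≈ 0.3750
After 'flag': normaliser = 0.7·0.4375 + 0.3·0.1875 + 0.7·0.3750; P(line X) ≈ 0.4900, P(line Y) ≈ 0.0900, P(line Z) ≈ 0.4200

0.090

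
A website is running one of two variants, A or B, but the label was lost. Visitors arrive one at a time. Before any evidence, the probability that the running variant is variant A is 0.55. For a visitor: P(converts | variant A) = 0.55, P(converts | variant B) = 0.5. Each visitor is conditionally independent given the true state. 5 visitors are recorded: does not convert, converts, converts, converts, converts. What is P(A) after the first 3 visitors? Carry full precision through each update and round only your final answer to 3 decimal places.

0.571

Apply Bayes' rule sequentially, carrying P(A) forward.
After 'does not convert': P(A) = 0.45·0.5500 / (0.45·0.5500 + 0.5·0.4500) ≈ 0.5238
After 'converts': P(A) = 0.55·0.5238 / (0.55·0.5238 + 0.5·0.4762) ≈ 0.5475
After 'converts': P(A) = 0.55·0.5475 / (0.55·0.5475 + 0.5·0.4525) ≈ 0.5710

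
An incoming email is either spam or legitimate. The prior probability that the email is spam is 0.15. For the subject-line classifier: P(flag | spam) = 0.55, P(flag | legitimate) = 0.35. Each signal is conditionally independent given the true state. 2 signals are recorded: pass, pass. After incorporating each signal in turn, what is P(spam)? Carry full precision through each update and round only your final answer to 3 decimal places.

0.078

After 'pass': P(spam) = 0.45·0.1500 / (0.45·0.1500 + 0.65·0.8500) ≈ 0.1089
After 'pass': P(spam) = 0.45·0.1089 / (0.45·0.1089 + 0.65·0.8911) ≈ 0.0780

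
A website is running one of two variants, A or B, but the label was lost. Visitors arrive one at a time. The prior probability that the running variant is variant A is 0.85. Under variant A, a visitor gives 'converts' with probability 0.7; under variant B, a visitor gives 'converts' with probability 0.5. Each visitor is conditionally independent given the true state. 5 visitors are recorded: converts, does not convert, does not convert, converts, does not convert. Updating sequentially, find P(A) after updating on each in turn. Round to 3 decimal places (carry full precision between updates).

After 'converts': P(A) = 0.7·0.8500 / (0.7·0.8500 + 0.5·0.1500) ≈ 0.8881
After 'does not convert': P(A) = 0.3·0.8881 / (0.3·0.8881 + 0.5·0.1119) ≈ 0.8264
After 'does not convert': P(A) = 0.3·0.8264 / (0.3·0.8264 + 0.5·0.1736) ≈ 0.7407
After 'converts': P(A) = 0.7·0.7407 / (0.7·0.7407 + 0.5·0.2593) ≈ 0.7999
After 'does not convert': P(A) = 0.3·0.7999 / (0.3·0.7999 + 0.5·0.2001) ≈ 0.7058

0.706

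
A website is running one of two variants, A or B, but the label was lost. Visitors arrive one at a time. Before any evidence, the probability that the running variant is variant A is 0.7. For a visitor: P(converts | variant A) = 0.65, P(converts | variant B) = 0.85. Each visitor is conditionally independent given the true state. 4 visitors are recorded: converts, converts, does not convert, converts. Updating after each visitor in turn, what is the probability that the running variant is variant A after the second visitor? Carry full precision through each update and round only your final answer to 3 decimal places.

0.577

Each posterior becomes the prior for the next update.
After 'converts': P(A) = 0.65·0.7000 / (0.65·0.7000 + 0.85·0.3000) ≈ 0.6408
After 'converts': P(A) = 0.65·0.6408 / (0.65·0.6408 + 0.85·0.3592) ≈ 0.5771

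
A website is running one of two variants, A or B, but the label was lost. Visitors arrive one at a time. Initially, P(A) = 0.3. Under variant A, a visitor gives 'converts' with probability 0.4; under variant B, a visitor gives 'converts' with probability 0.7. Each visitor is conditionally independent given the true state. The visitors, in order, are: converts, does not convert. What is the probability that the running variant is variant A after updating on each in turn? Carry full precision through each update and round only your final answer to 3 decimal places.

Each posterior becomes the prior for the next update.
After 'converts': P(A) = 0.4·0.3000 / (0.4·0.3000 + 0.7·0.7000) ≈ 0.1967
After 'does not convert': P(A) = 0.6·0.1967 / (0.6·0.1967 + 0.3·0.8033) ≈ 0.3288

0.329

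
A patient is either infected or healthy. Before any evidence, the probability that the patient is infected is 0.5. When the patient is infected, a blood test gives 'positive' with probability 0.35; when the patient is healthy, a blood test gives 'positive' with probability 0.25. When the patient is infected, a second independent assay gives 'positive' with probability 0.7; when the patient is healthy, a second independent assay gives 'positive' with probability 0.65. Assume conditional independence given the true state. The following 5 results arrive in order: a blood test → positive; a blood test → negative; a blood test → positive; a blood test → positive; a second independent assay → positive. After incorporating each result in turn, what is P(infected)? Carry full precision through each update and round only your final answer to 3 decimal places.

0.719

After a blood test='positive': P(infected) = 0.35·0.5000 / (0.35·0.5000 + 0.25·0.5000) ≈ 0.5833
After a blood test='negative': P(infected) = 0.65·0.5833 / (0.65·0.5833 + 0.75·0.4167) ≈ 0.5482
After a blood test='positive': P(infected) = 0.35·0.5482 / (0.35·0.5482 + 0.25·0.4518) ≈ 0.6294
After a blood test='positive': P(infected) = 0.35·0.6294 / (0.35·0.6294 + 0.25·0.3706) ≈ 0.7040
After a second independent assay='positive': P(infected) = 0.7·0.7040 / (0.7·0.7040 + 0.65·0.2960) ≈ 0.7192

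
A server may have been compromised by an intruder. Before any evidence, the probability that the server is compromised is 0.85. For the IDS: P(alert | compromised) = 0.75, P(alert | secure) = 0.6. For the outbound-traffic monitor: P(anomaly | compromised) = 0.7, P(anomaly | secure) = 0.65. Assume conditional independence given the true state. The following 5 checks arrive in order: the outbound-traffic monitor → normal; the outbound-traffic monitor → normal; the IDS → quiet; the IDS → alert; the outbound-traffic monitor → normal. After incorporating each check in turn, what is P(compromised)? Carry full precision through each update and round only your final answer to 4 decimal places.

0.7360

After the outbound-traffic monitor='normal': P(compromised) = 0.3·0.8500 / (0.3·0.8500 + 0.35·0.1500) ≈ 0.8293
After the outbound-traffic monitor='normal': P(compromised) = 0.3·0.8293 / (0.3·0.8293 + 0.35·0.1707) ≈ 0.8063
After the IDS='quiet': P(compromised) = 0.25·0.8063 / (0.25·0.8063 + 0.4·0.1937) ≈ 0.7224
After the IDS='alert': P(compromised) = 0.75·0.7224 / (0.75·0.7224 + 0.6·0.2776) ≈ 0.7648
After the outbound-traffic monitor='normal': P(compromised) = 0.3·0.7648 / (0.3·0.7648 + 0.35·0.2352) ≈ 0.7360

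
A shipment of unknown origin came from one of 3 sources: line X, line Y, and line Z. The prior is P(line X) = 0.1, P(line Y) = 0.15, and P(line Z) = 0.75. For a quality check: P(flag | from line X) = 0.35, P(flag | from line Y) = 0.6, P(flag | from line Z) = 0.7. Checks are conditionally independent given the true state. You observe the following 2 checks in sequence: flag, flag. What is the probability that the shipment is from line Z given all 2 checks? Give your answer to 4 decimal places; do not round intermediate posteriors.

After 'flag': normaliser = 0.35·0.1000 + 0.6·0.1500 + 0.7·0.7500; P(line X) ≈ 0.0538, P(line Y) ≈ 0.1385, P(line Z) ≈ 0.8077
After 'flag': normaliser = 0.35·0.0538 + 0.6·0.1385 + 0.7·0.8077; P(line X) ≈ 0.0282, P(line Y) ≈ 0.1245, P(line Z) ≈ 0.8473

0.8473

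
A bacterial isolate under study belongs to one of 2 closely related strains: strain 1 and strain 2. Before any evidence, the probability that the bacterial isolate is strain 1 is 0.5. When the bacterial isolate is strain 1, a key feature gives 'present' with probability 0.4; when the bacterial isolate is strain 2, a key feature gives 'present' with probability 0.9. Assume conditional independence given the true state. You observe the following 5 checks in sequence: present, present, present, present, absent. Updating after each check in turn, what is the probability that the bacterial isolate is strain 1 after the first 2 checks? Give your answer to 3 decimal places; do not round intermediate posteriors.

0.165

Apply Bayes' rule sequentially, carrying P(strain 1) forward.
After 'present': P(strain 1) = 0.4·0.5000 / (0.4·0.5000 + 0.9·0.5000) ≈ 0.3077
After 'present': P(strain 1) = 0.4·0.3077 / (0.4·0.3077 + 0.9·0.6923) ≈ 0.1649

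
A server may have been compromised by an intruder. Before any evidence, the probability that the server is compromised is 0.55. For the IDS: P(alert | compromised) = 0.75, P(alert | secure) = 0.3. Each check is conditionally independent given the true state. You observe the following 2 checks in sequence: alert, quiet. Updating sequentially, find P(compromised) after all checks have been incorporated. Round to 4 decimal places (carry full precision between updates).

0.5218

After 'alert': P(compromised) = 0.75·0.5500 / (0.75·0.5500 + 0.3·0.4500) ≈ 0.7534
After 'quiet': P(compromised) = 0.25·0.7534 / (0.25·0.7534 + 0.7·0.2466) ≈ 0.5218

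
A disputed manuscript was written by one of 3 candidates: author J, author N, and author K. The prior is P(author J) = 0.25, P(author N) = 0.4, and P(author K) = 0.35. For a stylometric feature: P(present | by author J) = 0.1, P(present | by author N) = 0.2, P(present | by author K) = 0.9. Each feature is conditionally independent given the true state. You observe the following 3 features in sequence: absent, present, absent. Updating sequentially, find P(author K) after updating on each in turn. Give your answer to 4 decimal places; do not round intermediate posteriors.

0.0422

After 'absent': normaliser = 0.9·0.2500 + 0.8·0.4000 + 0.1·0.3500; P(author J) ≈ 0.3879, P(author N) ≈ 0.5517, P(author K) ≈ 0.0603
After 'present': normaliser = 0.1·0.3879 + 0.2·0.5517 + 0.9·0.0603; P(author J) ≈ 0.1907, P(author N) ≈ 0.5424, P(author K) ≈ 0.2669
After 'absent': normaliser = 0.9·0.1907 + 0.8·0.5424 + 0.1·0.2669; P(author J) ≈ 0.2714, P(author N) ≈ 0.6863, P(author K) ≈ 0.0422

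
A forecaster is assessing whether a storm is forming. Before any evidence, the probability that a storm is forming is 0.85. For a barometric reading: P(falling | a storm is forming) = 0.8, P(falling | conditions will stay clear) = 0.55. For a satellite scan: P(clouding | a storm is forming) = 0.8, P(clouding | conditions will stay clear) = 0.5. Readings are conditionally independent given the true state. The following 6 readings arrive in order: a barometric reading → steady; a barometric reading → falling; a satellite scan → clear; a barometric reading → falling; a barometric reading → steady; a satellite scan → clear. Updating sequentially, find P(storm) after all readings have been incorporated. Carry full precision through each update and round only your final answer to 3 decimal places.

After a barometric reading='steady': P(storm) = 0.2·0.8500 / (0.2·0.8500 + 0.45·0.1500) ≈ 0.7158
After a barometric reading='falling': P(storm) = 0.8·0.7158 / (0.8·0.7158 + 0.55·0.2842) ≈ 0.7856
After a satellite scan='clear': P(storm) = 0.2·0.7856 / (0.2·0.7856 + 0.5·0.2144) ≈ 0.5944
After a barometric reading='falling': P(storm) = 0.8·0.5944 / (0.8·0.5944 + 0.55·0.4056) ≈ 0.6807
After a barometric reading='steady': P(storm) = 0.2·0.6807 / (0.2·0.6807 + 0.45·0.3193) ≈ 0.4865
After a satellite scan='clear': P(storm) = 0.2·0.4865 / (0.2·0.4865 + 0.5·0.5135) ≈ 0.2748

0.275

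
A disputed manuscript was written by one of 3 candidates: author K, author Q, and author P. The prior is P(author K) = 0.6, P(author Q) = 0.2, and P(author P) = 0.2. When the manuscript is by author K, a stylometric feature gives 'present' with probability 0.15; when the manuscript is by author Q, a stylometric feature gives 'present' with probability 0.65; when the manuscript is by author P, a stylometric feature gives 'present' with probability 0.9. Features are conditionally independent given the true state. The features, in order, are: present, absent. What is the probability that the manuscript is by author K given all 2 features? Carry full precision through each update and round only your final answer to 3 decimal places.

0.546

After 'present': normaliser = 0.15·0.6000 + 0.65·0.2000 + 0.9·0.2000; P(author K) ≈ 0.2250, P(author Q) ≈ 0.3250, P(author P) ≈ 0.4500
After 'absent': normaliser = 0.85·0.2250 + 0.35·0.3250 + 0.1·0.4500; P(author K) ≈ 0.5464, P(author Q) ≈ 0.3250, P(author P) ≈ 0.1286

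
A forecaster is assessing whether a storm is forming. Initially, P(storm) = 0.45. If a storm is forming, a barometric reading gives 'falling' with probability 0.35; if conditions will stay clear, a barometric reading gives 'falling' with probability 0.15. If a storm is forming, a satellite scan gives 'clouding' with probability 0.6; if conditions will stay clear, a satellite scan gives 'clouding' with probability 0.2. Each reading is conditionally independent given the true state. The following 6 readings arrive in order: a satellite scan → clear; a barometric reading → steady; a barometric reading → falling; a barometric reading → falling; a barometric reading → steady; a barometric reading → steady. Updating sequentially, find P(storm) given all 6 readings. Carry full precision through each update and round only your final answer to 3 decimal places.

0.499

After a satellite scan='clear': P(storm) = 0.4·0.4500 / (0.4·0.4500 + 0.8·0.5500) ≈ 0.2903
After a barometric reading='steady': P(storm) = 0.65·0.2903 / (0.65·0.2903 + 0.85·0.7097) ≈ 0.2383
After a barometric reading='falling': P(storm) = 0.35·0.2383 / (0.35·0.2383 + 0.15·0.7617) ≈ 0.4219
After a barometric reading='falling': P(storm) = 0.35·0.4219 / (0.35·0.4219 + 0.15·0.5781) ≈ 0.6301
After a barometric reading='steady': P(storm) = 0.65·0.6301 / (0.65·0.6301 + 0.85·0.3699) ≈ 0.5657
After a barometric reading='steady': P(storm) = 0.65·0.5657 / (0.65·0.5657 + 0.85·0.4343) ≈ 0.4990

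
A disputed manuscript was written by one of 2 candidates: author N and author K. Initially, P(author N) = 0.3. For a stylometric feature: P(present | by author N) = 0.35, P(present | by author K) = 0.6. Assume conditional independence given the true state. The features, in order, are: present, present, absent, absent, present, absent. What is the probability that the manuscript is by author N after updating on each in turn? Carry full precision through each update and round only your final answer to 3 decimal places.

Apply Bayes' rule sequentially, carrying P(author N) forward.
After 'present': P(author N) = 0.35·0.3000 / (0.35·0.3000 + 0.6·0.7000) ≈ 0.2000
After 'present': P(author N) = 0.35·0.2000 / (0.35·0.2000 + 0.6·0.8000) ≈ 0.1273
After 'absent': P(author N) = 0.65·0.1273 / (0.65·0.1273 + 0.4·0.8727) ≈ 0.1916
After 'absent': P(author N) = 0.65·0.1916 / (0.65·0.1916 + 0.4·0.8084) ≈ 0.2780
After 'present': P(author N) = 0.35·0.2780 / (0.35·0.2780 + 0.6·0.7220) ≈ 0.1834
After 'absent': P(author N) = 0.65·0.1834 / (0.65·0.1834 + 0.4·0.8166) ≈ 0.2674

0.267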